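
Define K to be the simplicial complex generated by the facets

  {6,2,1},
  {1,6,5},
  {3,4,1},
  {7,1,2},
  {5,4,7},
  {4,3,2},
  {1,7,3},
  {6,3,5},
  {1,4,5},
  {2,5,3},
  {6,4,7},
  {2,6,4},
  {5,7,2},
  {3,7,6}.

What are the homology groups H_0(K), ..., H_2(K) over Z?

Order the vertices as 1 < 2 < 3 < 4 < 5 < 6 < 7. Listing each simplex with vertices in this order, K has dimension 2 with simplices:

  0-simplices (7): [1], [2], [3], [4], [5], [6], [7]
  1-simplices (21): [1,2], [1,3], [1,4], [1,5], [1,6], [1,7], [2,3], [2,4], [2,5], [2,6], [2,7], [3,4], [3,5], [3,6], [3,7], [4,5], [4,6], [4,7], [5,6], [5,7], [6,7]
  2-simplices (14): [1,2,6], [1,2,7], [1,3,4], [1,3,7], [1,4,5], [1,5,6], [2,3,4], [2,3,5], [2,4,6], [2,5,7], [3,5,6], [3,6,7], [4,5,7], [4,6,7]

so the chain groups are C_0 ≅ Z^7, C_1 ≅ Z^21, C_2 ≅ Z^14.

Boundary ∂_1: C_1 → C_0 maps an edge to its endpoints' difference, ∂[p,q] = q − p. For instance
  ∂[1,7] = [7] − [1].
As a 7×21 matrix over Z this has rank 6, with invariant factors (1,1,1,1,1,1).

The boundary map ∂_2: C_2 → C_1 maps a triangle to the signed sum of its edges. For instance
  ∂[4,6,7] = [6,7] − [4,7] + [4,6],
  ∂[2,5,7] = [5,7] − [2,7] + [2,5].
This gives a 21×14 integer matrix of rank 13; reducing to Smith normal form yields diagonal entries (1,1,1,1,1,1,1,1,1,1,1,1,1).

From H_k ≅ ker(∂_k) / im(∂_{k+1}) we obtain:

  H_0: rank C_0 − rank ∂_1 = 7 − 6 = 1, and the invariant factors of ∂_1 are all 1, so H_0 ≅ Z.
  H_1: rank ker ∂_1 − rank ∂_2 = (21 − 6) − 13 = 2, and the invariant factors of ∂_2 are all 1, so H_1 ≅ Z^2.
  H_2: rank ker ∂_2 − rank ∂_3 = (14 − 13) − 0 = 1, and there is no ∂_3, so H_2 ≅ Z.

As a check, the Euler characteristic is 7 − 21 + 14 = 0, which agrees with 1 − 2 + 1 = 0.
(K is a triangulation of the torus T^2.)

H_0 ≅ Z,  H_1 ≅ Z^2,  H_2 ≅ Z.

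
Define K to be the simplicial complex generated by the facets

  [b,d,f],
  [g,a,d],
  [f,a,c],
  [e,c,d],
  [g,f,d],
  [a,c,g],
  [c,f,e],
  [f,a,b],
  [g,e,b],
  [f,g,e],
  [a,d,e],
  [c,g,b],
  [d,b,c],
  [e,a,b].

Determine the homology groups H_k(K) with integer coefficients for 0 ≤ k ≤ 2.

Take the total order a < b < c < d < e < f < g on the vertex set. Then K (dimension 2) consists of the simplices:

  0-simplices (7): a, b, c, d, e, f, g
  1-simplices (21): ab, ac, ad, ae, af, ag, bc, bd, be, bf, bg, cd, ce, cf, cg, de, df, dg, ef, eg, fg
  2-simplices (14): abe, abf, acf, acg, ade, adg, bcd, bcg, bdf, beg, cde, cef, dfg, efg

giving chain groups C_0 ≅ Z^7, C_1 ≅ Z^21, C_2 ≅ Z^14.

Boundary ∂_1: C_1 → C_0 is given by ∂[p,q] = [q] − [p]. For instance
  ∂de = e − d.
This gives a 7×21 integer matrix of rank 6; reducing to Smith normal form yields diagonal entries (1,1,1,1,1,1).

Boundary ∂_2: C_2 → C_1 acts by ∂[p,q,r] = [q,r] − [p,r] + [p,q]. For instance
  ∂abe = be − ae + ab,
  ∂acg = cg − ag + ac.
The 21×14 boundary matrix has rank 13 and Smith normal form diag(1,1,1,1,1,1,1,1,1,1,1,1,1).

Reading off H_k = ker ∂_k / im ∂_{k+1}:

  H_0: rank C_0 − rank ∂_1 = 7 − 6 = 1, and the invariant factors of ∂_1 are all 1, so H_0 ≅ Z.
  H_1: rank ker ∂_1 − rank ∂_2 = (21 − 6) − 13 = 2, and the invariant factors of ∂_2 are all 1, so H_1 ≅ Z^2.
  H_2: rank ker ∂_2 − rank ∂_3 = (14 − 13) − 0 = 1, and there is no ∂_3, so H_2 ≅ Z.

H_0 = Z,  H_1 = Z^2,  H_2 = Z.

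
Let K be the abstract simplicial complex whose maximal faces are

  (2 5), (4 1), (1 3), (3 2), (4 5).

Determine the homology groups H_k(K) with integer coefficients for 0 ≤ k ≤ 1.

Take the total order 1 < 2 < 3 < 4 < 5 on the vertex set. Then K (dimension 1) consists of the simplices:

  0-simplices (5): [1], [2], [3], [4], [5]
  1-simplices (5): [1,3], [1,4], [2,3], [2,5], [4,5]

so the chain groups are C_0 ≅ Z^5, C_1 ≅ Z^5.

∂_1: C_1 → C_0 maps an edge to its endpoints' difference, ∂[p,q] = q − p.
This gives a 5×5 integer matrix of rank 4; reducing to Smith normal form yields diagonal entries (1,1,1,1).

Reading off H_k = ker ∂_k / im ∂_{k+1}:

  H_0: rank C_0 − rank ∂_1 = 5 − 4 = 1, and the invariant factors of ∂_1 are all 1, so H_0 ≅ Z.
  H_1: rank ker ∂_1 − rank ∂_2 = (5 − 4) − 0 = 1, and there is no ∂_2, so H_1 ≅ Z.

H_0 ≅ Z,  H_1 ≅ Z.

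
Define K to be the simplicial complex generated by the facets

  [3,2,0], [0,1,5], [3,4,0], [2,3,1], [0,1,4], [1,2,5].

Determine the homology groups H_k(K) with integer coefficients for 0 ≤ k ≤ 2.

H_0 = Z,  H_1 = Z,  H_2 = 0.

K has 6 vertices, 12 edges, 6 triangles.
rank ∂_0 = 0, rank ∂_1 = 5 ⇒ b_0 = 6 − 0 − 5 = 1; all invariant factors of ∂_1 are 1 so no torsion. So H_0 = Z.
rank ∂_1 = 5, rank ∂_2 = 6 ⇒ b_1 = 12 − 5 − 6 = 1; all invariant factors of ∂_2 are 1 so no torsion. So H_1 = Z.
rank ∂_2 = 6, rank ∂_3 = 0 ⇒ b_2 = 6 − 6 − 0 = 0. So H_2 = 0.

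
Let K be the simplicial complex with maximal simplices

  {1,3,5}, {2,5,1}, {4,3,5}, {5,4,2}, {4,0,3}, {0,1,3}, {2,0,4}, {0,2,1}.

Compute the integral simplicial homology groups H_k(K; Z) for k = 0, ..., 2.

H_0 = Z,  H_1 = 0,  H_2 = Z.

Take the total order 0 < 1 < 2 < 3 < 4 < 5 on the vertex set. Then K (dimension 2) consists of the simplices:

  0-simplices (6): [0], [1], [2], [3], [4], [5]
  1-simplices (12): [0,1], [0,2], [0,3], [0,4], [1,2], [1,3], [1,5], [2,4], [2,5], [3,4], [3,5], [4,5]
  2-simplices (8): [0,1,2], [0,1,3], [0,2,4], [0,3,4], [1,2,5], [1,3,5], [2,4,5], [3,4,5]

so the chain groups are C_0 ≅ Z^6, C_1 ≅ Z^12, C_2 ≅ Z^8.

Boundary ∂_1: C_1 → C_0 maps an edge to its endpoints' difference, ∂[p,q] = q − p.
This gives a 6×12 integer matrix of rank 5; reducing to Smith normal form yields diagonal entries (1,1,1,1,1).

∂_2: C_2 → C_1 sends each 2-simplex [p,q,r] to [q,r] − [p,r] + [p,q]. For instance
  ∂[1,2,5] = [2,5] − [1,5] + [1,2],
  ∂[0,1,2] = [1,2] − [0,2] + [0,1].
As a 12×8 matrix over Z this has rank 7, with invariant factors (1,1,1,1,1,1,1).

From H_k ≅ ker(∂_k) / im(∂_{k+1}) we obtain:

  H_0: rank C_0 − rank ∂_1 = 6 − 5 = 1, and the invariant factors of ∂_1 are all 1, so H_0 ≅ Z.
  H_1: rank ker ∂_1 − rank ∂_2 = (12 − 5) − 7 = 0, and the invariant factors of ∂_2 are all 1, so H_1 ≅ 0.
  H_2: rank ker ∂_2 − rank ∂_3 = (8 − 7) − 0 = 1, and there is no ∂_3, so H_2 ≅ Z.

As a check, the Euler characteristic is 6 − 12 + 8 = 2, which agrees with 1 − 0 + 1 = 2.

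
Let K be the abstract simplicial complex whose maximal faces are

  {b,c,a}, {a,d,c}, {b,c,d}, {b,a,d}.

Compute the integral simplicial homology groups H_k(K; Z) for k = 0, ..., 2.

K has 4 vertices, 6 edges, 4 triangles.
rank ∂_0 = 0, rank ∂_1 = 3 ⇒ b_0 = 4 − 0 − 3 = 1; all invariant factors of ∂_1 are 1 so no torsion. So H_0 ≅ Z.
rank ∂_1 = 3, rank ∂_2 = 3 ⇒ b_1 = 6 − 3 − 3 = 0; all invariant factors of ∂_2 are 1 so no torsion. So H_1 ≅ 0.
rank ∂_2 = 3, rank ∂_3 = 0 ⇒ b_2 = 4 − 3 − 0 = 1. So H_2 ≅ Z.

H_0 ≅ Z,  H_1 = 0,  H_2 ≅ Z.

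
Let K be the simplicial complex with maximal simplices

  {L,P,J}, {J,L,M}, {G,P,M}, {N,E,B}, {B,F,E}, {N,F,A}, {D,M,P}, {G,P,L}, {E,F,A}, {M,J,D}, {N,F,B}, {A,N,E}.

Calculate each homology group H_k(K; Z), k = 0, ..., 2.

Fix the vertex order A < B < D < E < F < G < J < L < M < N < P and write every simplex with vertices in increasing order. Then dim K = 2 and the simplices of K are:

  0-simplices (11): A, B, D, E, F, G, J, L, M, N, P
  1-simplices (21): AE, AF, AN, BE, BF, BN, DJ, DM, DP, EF, EN, FN, GL, GM, GP, JL, JM, JP, LM, LP, MP
  2-simplices (12): AEF, AEN, AFN, BEF, BEN, BFN, DJM, DMP, GLP, GMP, JLM, JLP

so the chain groups are C_0 ≅ Z^11, C_1 ≅ Z^21, C_2 ≅ Z^12.

∂_1: C_1 → C_0 is given by ∂[p,q] = [q] − [p].
The resulting 11×21 matrix has rank 9, and its Smith normal form has invariant factors (1,1,1,1,1,1,1,1,1).

Boundary ∂_2: C_2 → C_1 maps a triangle to the signed sum of its edges. For instance
  ∂AEN = EN − AN + AE,
  ∂GMP = MP − GP + GM.
This gives a 21×12 integer matrix of rank 11; reducing to Smith normal form yields diagonal entries (1,1,1,1,1,1,1,1,1,1,1).

From H_k ≅ ker(∂_k) / im(∂_{k+1}) we obtain:

  H_0: rank C_0 − rank ∂_1 = 11 − 9 = 2, and the invariant factors of ∂_1 are all 1, so H_0 = Z^2.
  H_1: rank ker ∂_1 − rank ∂_2 = (21 − 9) − 11 = 1, and the invariant factors of ∂_2 are all 1, so H_1 = Z.
  H_2: rank ker ∂_2 − rank ∂_3 = (12 − 11) − 0 = 1, and there is no ∂_3, so H_2 = Z.

(K is a triangulation of the disjoint union of the cylinder S^1 x I and the 2-sphere S^2.)

H_0 ≅ Z^2,  H_1 ≅ Z,  H_2 ≅ Z.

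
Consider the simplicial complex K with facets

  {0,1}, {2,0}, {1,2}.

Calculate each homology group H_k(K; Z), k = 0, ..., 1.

Fix the vertex order 0 < 1 < 2 and write every simplex with vertices in increasing order. Then dim K = 1 and the simplices of K are:

  0-simplices (3): [0], [1], [2]
  1-simplices (3): [0,1], [0,2], [1,2]

giving chain groups C_0 ≅ Z^3, C_1 ≅ Z^3.

Boundary ∂_1: C_1 → C_0 maps an edge to its endpoints' difference, ∂[p,q] = q − p. For instance
  ∂[0,2] = [2] − [0].
As a 3×3 matrix over Z this has rank 2, with invariant factors (1,1).

Reading off H_k = ker ∂_k / im ∂_{k+1}:

  H_0: rank C_0 − rank ∂_1 = 3 − 2 = 1, and the invariant factors of ∂_1 are all 1, so H_0 = Z.
  H_1: rank ker ∂_1 − rank ∂_2 = (3 − 2) − 0 = 1, and there is no ∂_2, so H_1 = Z.

As a check, the Euler characteristic is 3 − 3 = 0, which agrees with 1 − 1 = 0.

H_0 ≅ Z,  H_1 ≅ Z.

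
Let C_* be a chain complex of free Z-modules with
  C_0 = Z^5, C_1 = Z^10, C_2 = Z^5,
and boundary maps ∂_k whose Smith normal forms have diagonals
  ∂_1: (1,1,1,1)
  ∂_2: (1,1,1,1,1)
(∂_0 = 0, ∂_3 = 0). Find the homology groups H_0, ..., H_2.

H_0: b_0 = 5 − 0 − 4 = 1; torsion from ∂_1 factors > 1: none. So H_0 = Z.
H_1: b_1 = 10 − 4 − 5 = 1; torsion from ∂_2 factors > 1: none. So H_1 = Z.
H_2: b_2 = 5 − 5 − 0 = 0; torsion from ∂_3 factors > 1: none. So H_2 = 0.

H_0 = Z,  H_1 = Z,  H_2 = 0.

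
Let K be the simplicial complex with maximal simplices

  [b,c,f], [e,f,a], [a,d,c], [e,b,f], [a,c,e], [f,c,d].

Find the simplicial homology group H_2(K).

Order the vertices as a < b < c < d < e < f. Listing each simplex with vertices in this order, K has dimension 2 with simplices:

  0-simplices (6): a, b, c, d, e, f
  1-simplices (12): ac, ad, ae, af, bc, be, bf, cd, ce, cf, df, ef
  2-simplices (6): acd, ace, aef, bcf, bef, cdf

giving chain groups C_0 ≅ Z^6, C_1 ≅ Z^12, C_2 ≅ Z^6.

∂_1: C_1 → C_0 maps an edge to its endpoints' difference, ∂[p,q] = q − p.
As a 6×12 matrix over Z this has rank 5, with invariant factors (1,1,1,1,1).

∂_2: C_2 → C_1 maps a triangle to the signed sum of its edges. For instance
  ∂acd = cd − ad + ac,
  ∂cdf = df − cf + cd.
As a 12×6 matrix over Z this has rank 6, with invariant factors (1,1,1,1,1,1).

Computing H_k = (kernel of ∂_k) / (image of ∂_{k+1}):

  H_2: rank ker ∂_2 − rank ∂_3 = (6 − 6) − 0 = 0, and there is no ∂_3, so H_2 = 0.

H_2 ≅ 0.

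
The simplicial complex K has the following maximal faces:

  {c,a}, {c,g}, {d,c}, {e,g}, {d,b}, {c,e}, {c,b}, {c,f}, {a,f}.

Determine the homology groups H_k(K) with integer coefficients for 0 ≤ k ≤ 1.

We work with the vertex ordering a < b < c < d < e < f < g. The simplices of K, each written with vertices in increasing order, are:

  0-simplices (7): a, b, c, d, e, f, g
  1-simplices (9): ac, af, bc, bd, cd, ce, cf, cg, eg

giving chain groups C_0 ≅ Z^7, C_1 ≅ Z^9.

∂_1: C_1 → C_0 maps an edge to its endpoints' difference, ∂[p,q] = q − p.
The resulting 7×9 matrix has rank 6, and its Smith normal form has invariant factors (1,1,1,1,1,1).

From H_k ≅ ker(∂_k) / im(∂_{k+1}) we obtain:

  H_0: rank C_0 − rank ∂_1 = 7 − 6 = 1, and the invariant factors of ∂_1 are all 1, so H_0 = Z.
  H_1: rank ker ∂_1 − rank ∂_2 = (9 − 6) − 0 = 3, and there is no ∂_2, so H_1 = Z^3.

(K is a triangulation of a wedge of 3 circles.)

H_0 ≅ Z,  H_1 ≅ Z^3.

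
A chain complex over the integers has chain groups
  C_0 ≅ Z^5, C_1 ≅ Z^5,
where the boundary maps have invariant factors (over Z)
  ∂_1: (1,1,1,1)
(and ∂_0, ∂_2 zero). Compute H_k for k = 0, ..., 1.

H_0: b_0 = 5 − 0 − 4 = 1; torsion from ∂_1 factors > 1: none. So H_0 ≅ Z.
H_1: b_1 = 5 − 4 − 0 = 1; torsion from ∂_2 factors > 1: none. So H_1 ≅ Z.

H_0 ≅ Z,  H_1 ≅ Z.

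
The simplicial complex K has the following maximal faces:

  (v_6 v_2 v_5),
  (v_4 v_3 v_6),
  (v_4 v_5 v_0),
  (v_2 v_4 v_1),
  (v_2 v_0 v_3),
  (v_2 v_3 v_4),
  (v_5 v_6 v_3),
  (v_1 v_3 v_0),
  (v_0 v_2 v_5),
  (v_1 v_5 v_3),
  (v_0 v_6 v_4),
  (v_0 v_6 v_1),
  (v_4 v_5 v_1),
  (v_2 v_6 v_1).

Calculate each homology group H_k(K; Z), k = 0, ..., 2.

H_0 = Z,  H_1 = Z^2,  H_2 = Z.

K has 7 vertices, 21 edges, 14 triangles.
rank ∂_0 = 0, rank ∂_1 = 6 ⇒ b_0 = 7 − 0 − 6 = 1; all invariant factors of ∂_1 are 1 so no torsion. So H_0 ≅ Z.
rank ∂_1 = 6, rank ∂_2 = 13 ⇒ b_1 = 21 − 6 − 13 = 2; all invariant factors of ∂_2 are 1 so no torsion. So H_1 ≅ Z^2.
rank ∂_2 = 13, rank ∂_3 = 0 ⇒ b_2 = 14 − 13 − 0 = 1. So H_2 ≅ Z.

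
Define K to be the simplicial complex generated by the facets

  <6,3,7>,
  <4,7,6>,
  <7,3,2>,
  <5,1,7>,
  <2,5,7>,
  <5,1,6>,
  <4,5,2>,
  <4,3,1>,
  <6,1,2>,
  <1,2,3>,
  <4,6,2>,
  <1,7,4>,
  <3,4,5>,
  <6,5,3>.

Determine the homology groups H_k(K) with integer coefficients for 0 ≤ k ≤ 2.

H_0 = Z,  H_1 = Z^2,  H_2 = Z.

Order the vertices as 1 < 2 < 3 < 4 < 5 < 6 < 7. Listing each simplex with vertices in this order, K has dimension 2 with simplices:

  0-simplices (7): [1], [2], [3], [4], [5], [6], [7]
  1-simplices (21): [1,2], [1,3], [1,4], [1,5], [1,6], [1,7], [2,3], [2,4], [2,5], [2,6], [2,7], [3,4], [3,5], [3,6], [3,7], [4,5], [4,6], [4,7], [5,6], [5,7], [6,7]
  2-simplices (14): [1,2,3], [1,2,6], [1,3,4], [1,4,7], [1,5,6], [1,5,7], [2,3,7], [2,4,5], [2,4,6], [2,5,7], [3,4,5], [3,5,6], [3,6,7], [4,6,7]

giving chain groups C_0 ≅ Z^7, C_1 ≅ Z^21, C_2 ≅ Z^14.

The boundary map ∂_1: C_1 → C_0 sends each edge [p,q] (with p < q) to q − p.
As a 7×21 matrix over Z this has rank 6, with invariant factors (1,1,1,1,1,1).

∂_2: C_2 → C_1 acts by ∂[p,q,r] = [q,r] − [p,r] + [p,q]. For instance
  ∂[1,3,4] = [3,4] − [1,4] + [1,3],
  ∂[3,6,7] = [6,7] − [3,7] + [3,6].
The 21×14 boundary matrix has rank 13 and Smith normal form diag(1,1,1,1,1,1,1,1,1,1,1,1,1).

Reading off H_k = ker ∂_k / im ∂_{k+1}:

  H_0: rank C_0 − rank ∂_1 = 7 − 6 = 1, and the invariant factors of ∂_1 are all 1, so H_0 = Z.
  H_1: rank ker ∂_1 − rank ∂_2 = (21 − 6) − 13 = 2, and the invariant factors of ∂_2 are all 1, so H_1 = Z^2.
  H_2: rank ker ∂_2 − rank ∂_3 = (14 − 13) − 0 = 1, and there is no ∂_3, so H_2 = Z.

As a check, the Euler characteristic is 7 − 21 + 14 = 0, which agrees with 1 − 2 + 1 = 0.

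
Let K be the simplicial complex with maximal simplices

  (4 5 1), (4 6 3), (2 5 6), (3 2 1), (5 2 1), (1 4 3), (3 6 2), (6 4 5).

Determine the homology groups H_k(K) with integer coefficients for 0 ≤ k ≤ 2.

H_0 = Z,  H_1 = 0,  H_2 = Z.

Order the vertices as 1 < 2 < 3 < 4 < 5 < 6. Listing each simplex with vertices in this order, K has dimension 2 with simplices:

  0-simplices (6): [1], [2], [3], [4], [5], [6]
  1-simplices (12): [1,2], [1,3], [1,4], [1,5], [2,3], [2,5], [2,6], [3,4], [3,6], [4,5], [4,6], [5,6]
  2-simplices (8): [1,2,3], [1,2,5], [1,3,4], [1,4,5], [2,3,6], [2,5,6], [3,4,6], [4,5,6]

Hence C_0 ≅ Z^6, C_1 ≅ Z^12, C_2 ≅ Z^8.

Boundary ∂_1: C_1 → C_0 is given by ∂[p,q] = [q] − [p].
As a 6×12 matrix over Z this has rank 5, with invariant factors (1,1,1,1,1).

Boundary ∂_2: C_2 → C_1 acts by ∂[p,q,r] = [q,r] − [p,r] + [p,q]. For instance
  ∂[3,4,6] = [4,6] − [3,6] + [3,4],
  ∂[2,5,6] = [5,6] − [2,6] + [2,5].
This gives a 12×8 integer matrix of rank 7; reducing to Smith normal form yields diagonal entries (1,1,1,1,1,1,1).

From H_k ≅ ker(∂_k) / im(∂_{k+1}) we obtain:

  H_0: rank C_0 − rank ∂_1 = 6 − 5 = 1, and the invariant factors of ∂_1 are all 1, so H_0 ≅ Z.
  H_1: rank ker ∂_1 − rank ∂_2 = (12 − 5) − 7 = 0, and the invariant factors of ∂_2 are all 1, so H_1 ≅ 0.
  H_2: rank ker ∂_2 − rank ∂_3 = (8 − 7) − 0 = 1, and there is no ∂_3, so H_2 ≅ Z.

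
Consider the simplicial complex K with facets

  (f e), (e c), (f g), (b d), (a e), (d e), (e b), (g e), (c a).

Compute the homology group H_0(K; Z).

H_0 ≅ Z.

We work with the vertex ordering a < b < c < d < e < f < g. The simplices of K, each written with vertices in increasing order, are:

  0-simplices (7): a, b, c, d, e, f, g
  1-simplices (9): ac, ae, bd, be, ce, de, ef, eg, fg

Hence C_0 ≅ Z^7, C_1 ≅ Z^9.

Boundary ∂_1: C_1 → C_0 maps an edge to its endpoints' difference, ∂[p,q] = q − p.
As a 7×9 matrix over Z this has rank 6, with invariant factors (1,1,1,1,1,1).

From H_k ≅ ker(∂_k) / im(∂_{k+1}) we obtain:

  H_0: rank C_0 − rank ∂_1 = 7 − 6 = 1, and the invariant factors of ∂_1 are all 1, so H_0 = Z.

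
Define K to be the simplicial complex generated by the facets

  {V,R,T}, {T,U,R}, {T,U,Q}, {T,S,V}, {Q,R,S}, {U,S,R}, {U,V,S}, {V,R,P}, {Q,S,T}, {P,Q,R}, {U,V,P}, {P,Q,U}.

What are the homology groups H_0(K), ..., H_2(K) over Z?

H_0 ≅ Z,  H_1 ≅ Z_2,  H_2 = 0.

Fix the vertex order P < Q < R < S < T < U < V and write every simplex with vertices in increasing order. Then dim K = 2 and the simplices of K are:

  0-simplices (7): P, Q, R, S, T, U, V
  1-simplices (18): PQ, PR, PU, PV, QR, QS, QT, QU, RS, RT, RU, RV, ST, SU, SV, TU, TV, UV
  2-simplices (12): PQR, PQU, PRV, PUV, QRS, QST, QTU, RSU, RTU, RTV, STV, SUV

giving chain groups C_0 ≅ Z^7, C_1 ≅ Z^18, C_2 ≅ Z^12.

∂_1: C_1 → C_0 sends each edge [p,q] (with p < q) to q − p. For instance
  ∂ST = T − S.
This gives a 7×18 integer matrix of rank 6; reducing to Smith normal form yields diagonal entries (1,1,1,1,1,1).

∂_2: C_2 → C_1 maps a triangle to the signed sum of its edges. For instance
  ∂QRS = RS − QS + QR,
  ∂RTV = TV − RV + RT.
As a 18×12 matrix over Z this has rank 12, with invariant factors (1,1,1,1,1,1,1,1,1,1,1,2).

Now H_k = ker ∂_k / im ∂_{k+1}, so:

  H_0: rank C_0 − rank ∂_1 = 7 − 6 = 1, and the invariant factors of ∂_1 are all 1, so H_0 = Z.
  H_1: rank ker ∂_1 − rank ∂_2 = (18 − 6) − 12 = 0, and ∂_2 has invariant factor 2 > 1, so H_1 = Z_2.
  H_2: rank ker ∂_2 − rank ∂_3 = (12 − 12) − 0 = 0, and there is no ∂_3, so H_2 = 0.

(K is a triangulation of the real projective plane RP^2.)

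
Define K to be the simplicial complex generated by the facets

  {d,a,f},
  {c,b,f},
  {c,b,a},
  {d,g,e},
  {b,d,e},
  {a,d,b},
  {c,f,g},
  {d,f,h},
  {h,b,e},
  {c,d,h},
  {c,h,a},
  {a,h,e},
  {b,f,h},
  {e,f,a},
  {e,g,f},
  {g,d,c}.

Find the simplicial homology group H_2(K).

Fix the vertex order a < b < c < d < e < f < g < h and write every simplex with vertices in increasing order. Then dim K = 2 and the simplices of K are:

  0-simplices (8): a, b, c, d, e, f, g, h
  1-simplices (24): ab, ac, ad, ae, af, ah, bc, bd, be, bf, bh, cd, cf, cg, ch, de, df, dg, dh, ef, eg, eh, fg, fh
  2-simplices (16): abc, abd, ach, adf, aef, aeh, bcf, bde, beh, bfh, cdg, cdh, cfg, deg, dfh, efg

so the chain groups are C_0 ≅ Z^8, C_1 ≅ Z^24, C_2 ≅ Z^16.

Boundary ∂_1: C_1 → C_0 maps an edge to its endpoints' difference, ∂[p,q] = q − p.
The resulting 8×24 matrix has rank 7, and its Smith normal form has invariant factors (1,1,1,1,1,1,1).

The boundary map ∂_2: C_2 → C_1 sends each 2-simplex [p,q,r] to [q,r] − [p,r] + [p,q]. For instance
  ∂cdg = dg − cg + cd,
  ∂abd = bd − ad + ab.
As a 24×16 matrix over Z this has rank 15, with invariant factors (1,1,1,1,1,1,1,1,1,1,1,1,1,1,1).

Computing H_k = (kernel of ∂_k) / (image of ∂_{k+1}):

  H_2: rank ker ∂_2 − rank ∂_3 = (16 − 15) − 0 = 1, and there is no ∂_3, so H_2 ≅ Z.

H_2 = Z.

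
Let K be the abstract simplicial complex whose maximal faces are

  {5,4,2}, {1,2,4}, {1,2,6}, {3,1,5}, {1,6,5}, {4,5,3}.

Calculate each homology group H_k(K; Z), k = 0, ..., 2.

H_0 = Z,  H_1 = Z,  H_2 = 0.

We work with the vertex ordering 1 < 2 < 3 < 4 < 5 < 6. The simplices of K, each written with vertices in increasing order, are:

  0-simplices (6): [1], [2], [3], [4], [5], [6]
  1-simplices (12): [1,2], [1,3], [1,4], [1,5], [1,6], [2,4], [2,5], [2,6], [3,4], [3,5], [4,5], [5,6]
  2-simplices (6): [1,2,4], [1,2,6], [1,3,5], [1,5,6], [2,4,5], [3,4,5]

Hence C_0 ≅ Z^6, C_1 ≅ Z^12, C_2 ≅ Z^6.

The boundary map ∂_1: C_1 → C_0 maps an edge to its endpoints' difference, ∂[p,q] = q − p. For instance
  ∂[1,3] = [3] − [1].
This gives a 6×12 integer matrix of rank 5; reducing to Smith normal form yields diagonal entries (1,1,1,1,1).

Boundary ∂_2: C_2 → C_1 maps a triangle to the signed sum of its edges. For instance
  ∂[1,3,5] = [3,5] − [1,5] + [1,3],
  ∂[2,4,5] = [4,5] − [2,5] + [2,4].
This gives a 12×6 integer matrix of rank 6; reducing to Smith normal form yields diagonal entries (1,1,1,1,1,1).

Computing H_k = (kernel of ∂_k) / (image of ∂_{k+1}):

  H_0: rank C_0 − rank ∂_1 = 6 − 5 = 1, and the invariant factors of ∂_1 are all 1, so H_0 ≅ Z.
  H_1: rank ker ∂_1 − rank ∂_2 = (12 − 5) − 6 = 1, and the invariant factors of ∂_2 are all 1, so H_1 ≅ Z.
  H_2: rank ker ∂_2 − rank ∂_3 = (6 − 6) − 0 = 0, and there is no ∂_3, so H_2 ≅ 0.

As a check, the Euler characteristic is 6 − 12 + 6 = 0, which agrees with 1 − 1 + 0 = 0.
(K is a triangulation of the cylinder S^1 x I.)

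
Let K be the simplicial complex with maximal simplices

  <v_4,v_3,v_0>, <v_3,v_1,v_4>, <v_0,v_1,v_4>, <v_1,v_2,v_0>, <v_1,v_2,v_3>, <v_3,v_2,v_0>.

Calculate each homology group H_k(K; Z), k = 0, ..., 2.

We work with the vertex ordering v_0 < v_1 < v_2 < v_3 < v_4. The simplices of K, each written with vertices in increasing order, are:

  0-simplices (5): [v_0], [v_1], [v_2], [v_3], [v_4]
  1-simplices (9): [v_0,v_1], [v_0,v_2], [v_0,v_3], [v_0,v_4], [v_1,v_2], [v_1,v_3], [v_1,v_4], [v_2,v_3], [v_3,v_4]
  2-simplices (6): [v_0,v_1,v_2], [v_0,v_1,v_4], [v_0,v_2,v_3], [v_0,v_3,v_4], [v_1,v_2,v_3], [v_1,v_3,v_4]

Hence C_0 ≅ Z^5, C_1 ≅ Z^9, C_2 ≅ Z^6.

The boundary map ∂_1: C_1 → C_0 is given by ∂[p,q] = [q] − [p]. For instance
  ∂[v_0,v_4] = [v_4] − [v_0].
As a 5×9 matrix over Z this has rank 4, with invariant factors (1,1,1,1).

∂_2: C_2 → C_1 sends each 2-simplex [p,q,r] to [q,r] − [p,r] + [p,q]. For instance
  ∂[v_0,v_2,v_3] = [v_2,v_3] − [v_0,v_3] + [v_0,v_2],
  ∂[v_1,v_2,v_3] = [v_2,v_3] − [v_1,v_3] + [v_1,v_2].
The 9×6 boundary matrix has rank 5 and Smith normal form diag(1,1,1,1,1).

From H_k ≅ ker(∂_k) / im(∂_{k+1}) we obtain:

  H_0: rank C_0 − rank ∂_1 = 5 − 4 = 1, and the invariant factors of ∂_1 are all 1, so H_0 = Z.
  H_1: rank ker ∂_1 − rank ∂_2 = (9 − 4) − 5 = 0, and the invariant factors of ∂_2 are all 1, so H_1 = 0.
  H_2: rank ker ∂_2 − rank ∂_3 = (6 − 5) − 0 = 1, and there is no ∂_3, so H_2 = Z.

H_0 = Z,  H_1 = 0,  H_2 = Z.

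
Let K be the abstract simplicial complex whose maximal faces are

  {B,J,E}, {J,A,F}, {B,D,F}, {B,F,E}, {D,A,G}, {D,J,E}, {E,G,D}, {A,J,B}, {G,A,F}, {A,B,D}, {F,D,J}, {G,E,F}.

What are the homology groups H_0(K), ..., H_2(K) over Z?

H_0 ≅ Z,  H_1 ≅ Z/2,  H_2 = 0.

Fix the vertex order A < B < D < E < F < G < J and write every simplex with vertices in increasing order. Then dim K = 2 and the simplices of K are:

  0-simplices (7): A, B, D, E, F, G, J
  1-simplices (18): AB, AD, AF, AG, AJ, BD, BE, BF, BJ, DE, DF, DG, DJ, EF, EG, EJ, FG, FJ
  2-simplices (12): ABD, ABJ, ADG, AFG, AFJ, BDF, BEF, BEJ, DEG, DEJ, DFJ, EFG

so the chain groups are C_0 ≅ Z^7, C_1 ≅ Z^18, C_2 ≅ Z^12.

∂_1: C_1 → C_0 sends each edge [p,q] (with p < q) to q − p.
As a 7×18 matrix over Z this has rank 6, with invariant factors (1,1,1,1,1,1).

∂_2: C_2 → C_1 sends each 2-simplex [p,q,r] to [q,r] − [p,r] + [p,q]. For instance
  ∂BEJ = EJ − BJ + BE,
  ∂AFG = FG − AG + AF.
As a 18×12 matrix over Z this has rank 12, with invariant factors (1,1,1,1,1,1,1,1,1,1,1,2).

Reading off H_k = ker ∂_k / im ∂_{k+1}:

  H_0: rank C_0 − rank ∂_1 = 7 − 6 = 1, and the invariant factors of ∂_1 are all 1, so H_0 = Z.
  H_1: rank ker ∂_1 − rank ∂_2 = (18 − 6) − 12 = 0, and ∂_2 has invariant factor 2 > 1, so H_1 = Z/2.
  H_2: rank ker ∂_2 − rank ∂_3 = (12 − 12) − 0 = 0, and there is no ∂_3, so H_2 = 0.

As a check, the Euler characteristic is 7 − 18 + 12 = 1, which agrees with 1 − 0 + 0 = 1.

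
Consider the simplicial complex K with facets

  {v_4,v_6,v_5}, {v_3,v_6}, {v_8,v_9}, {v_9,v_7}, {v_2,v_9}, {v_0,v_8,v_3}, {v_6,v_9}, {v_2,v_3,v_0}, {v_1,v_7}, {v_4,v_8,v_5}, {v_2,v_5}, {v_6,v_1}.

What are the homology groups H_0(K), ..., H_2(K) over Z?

Fix the vertex order v_0 < v_1 < v_2 < v_3 < v_4 < v_5 < v_6 < v_7 < v_8 < v_9 and write every simplex with vertices in increasing order. Then dim K = 2 and the simplices of K are:

  0-simplices (10): [v_0], [v_1], [v_2], [v_3], [v_4], [v_5], [v_6], [v_7], [v_8], [v_9]
  1-simplices (18): (18 of them)
  2-simplices (4): [v_0,v_2,v_3], [v_0,v_3,v_8], [v_4,v_5,v_6], [v_4,v_5,v_8]

so the chain groups are C_0 ≅ Z^10, C_1 ≅ Z^18, C_2 ≅ Z^4.

The boundary map ∂_1: C_1 → C_0 maps an edge to its endpoints' difference, ∂[p,q] = q − p. For instance
  ∂[v_5,v_6] = [v_6] − [v_5].
The 10×18 boundary matrix has rank 9 and Smith normal form diag(1,1,1,1,1,1,1,1,1).

∂_2: C_2 → C_1 sends each 2-simplex [p,q,r] to [q,r] − [p,r] + [p,q]. For instance
  ∂[v_0,v_2,v_3] = [v_2,v_3] − [v_0,v_3] + [v_0,v_2],
  ∂[v_0,v_3,v_8] = [v_3,v_8] − [v_0,v_8] + [v_0,v_3].
The resulting 18×4 matrix has rank 4, and its Smith normal form has invariant factors (1,1,1,1).

Reading off H_k = ker ∂_k / im ∂_{k+1}:

  H_0: rank C_0 − rank ∂_1 = 10 − 9 = 1, and the invariant factors of ∂_1 are all 1, so H_0 ≅ Z.
  H_1: rank ker ∂_1 − rank ∂_2 = (18 − 9) − 4 = 5, and the invariant factors of ∂_2 are all 1, so H_1 ≅ Z^5.
  H_2: rank ker ∂_2 − rank ∂_3 = (4 − 4) − 0 = 0, and there is no ∂_3, so H_2 ≅ 0.

H_0 = Z,  H_1 = Z^5,  H_2 = 0.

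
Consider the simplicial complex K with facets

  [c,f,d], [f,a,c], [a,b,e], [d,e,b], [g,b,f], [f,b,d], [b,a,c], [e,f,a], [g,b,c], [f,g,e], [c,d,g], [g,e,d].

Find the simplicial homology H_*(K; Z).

Fix the vertex order a < b < c < d < e < f < g and write every simplex with vertices in increasing order. Then dim K = 2 and the simplices of K are:

  0-simplices (7): a, b, c, d, e, f, g
  1-simplices (18): ab, ac, ae, af, bc, bd, be, bf, bg, cd, cf, cg, de, df, dg, ef, eg, fg
  2-simplices (12): abc, abe, acf, aef, bcg, bde, bdf, bfg, cdf, cdg, deg, efg

giving chain groups C_0 ≅ Z^7, C_1 ≅ Z^18, C_2 ≅ Z^12.

The boundary map ∂_1: C_1 → C_0 maps an edge to its endpoints' difference, ∂[p,q] = q − p. For instance
  ∂dg = g − d.
The 7×18 boundary matrix has rank 6 and Smith normal form diag(1,1,1,1,1,1).

∂_2: C_2 → C_1 maps a triangle to the signed sum of its edges. For instance
  ∂cdg = dg − cg + cd,
  ∂cdf = df − cf + cd.
The resulting 18×12 matrix has rank 12, and its Smith normal form has invariant factors (1,1,1,1,1,1,1,1,1,1,1,2).

From H_k ≅ ker(∂_k) / im(∂_{k+1}) we obtain:

  H_0: rank C_0 − rank ∂_1 = 7 − 6 = 1, and the invariant factors of ∂_1 are all 1, so H_0 = Z.
  H_1: rank ker ∂_1 − rank ∂_2 = (18 − 6) − 12 = 0, and ∂_2 has invariant factor 2 > 1, so H_1 = Z/2Z.
  H_2: rank ker ∂_2 − rank ∂_3 = (12 − 12) − 0 = 0, and there is no ∂_3, so H_2 = 0.

(K is a triangulation of the real projective plane RP^2.)

H_0 ≅ Z,  H_1 ≅ Z/2Z,  H_2 = 0.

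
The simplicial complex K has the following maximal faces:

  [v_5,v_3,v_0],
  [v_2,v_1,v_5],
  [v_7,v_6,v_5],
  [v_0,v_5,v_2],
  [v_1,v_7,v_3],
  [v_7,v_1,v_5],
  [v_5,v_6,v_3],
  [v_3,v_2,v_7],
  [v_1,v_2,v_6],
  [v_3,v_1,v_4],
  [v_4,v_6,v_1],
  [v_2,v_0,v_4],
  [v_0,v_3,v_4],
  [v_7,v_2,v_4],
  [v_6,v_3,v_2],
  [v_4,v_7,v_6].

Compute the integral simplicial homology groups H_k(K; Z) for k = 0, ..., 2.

K has 8 vertices, 24 edges, 16 triangles.
rank ∂_0 = 0, rank ∂_1 = 7 ⇒ b_0 = 8 − 0 − 7 = 1; all invariant factors of ∂_1 are 1 so no torsion. So H_0 = Z.
rank ∂_1 = 7, rank ∂_2 = 15 ⇒ b_1 = 24 − 7 − 15 = 2; all invariant factors of ∂_2 are 1 so no torsion. So H_1 = Z^2.
rank ∂_2 = 15, rank ∂_3 = 0 ⇒ b_2 = 16 − 15 − 0 = 1. So H_2 = Z.

H_0 = Z,  H_1 = Z^2,  H_2 = Z.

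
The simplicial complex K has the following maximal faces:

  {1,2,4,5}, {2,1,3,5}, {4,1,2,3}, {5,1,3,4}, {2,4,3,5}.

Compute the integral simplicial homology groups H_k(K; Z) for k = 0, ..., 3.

H_0 = Z,  H_1 = 0,  H_2 = 0,  H_3 = Z.

Fix the vertex order 1 < 2 < 3 < 4 < 5 and write every simplex with vertices in increasing order. Then dim K = 3 and the simplices of K are:

  0-simplices (5): [1], [2], [3], [4], [5]
  1-simplices (10): [1,2], [1,3], [1,4], [1,5], [2,3], [2,4], [2,5], [3,4], [3,5], [4,5]
  2-simplices (10): [1,2,3], [1,2,4], [1,2,5], [1,3,4], [1,3,5], [1,4,5], [2,3,4], [2,3,5], [2,4,5], [3,4,5]
  3-simplices (5): [1,2,3,4], [1,2,3,5], [1,2,4,5], [1,3,4,5], [2,3,4,5]

Hence C_0 ≅ Z^5, C_1 ≅ Z^10, C_2 ≅ Z^10, C_3 ≅ Z^5.

Boundary ∂_1: C_1 → C_0 maps an edge to its endpoints' difference, ∂[p,q] = q − p. For instance
  ∂[3,5] = [5] − [3].
The resulting 5×10 matrix has rank 4, and its Smith normal form has invariant factors (1,1,1,1).

Boundary ∂_2: C_2 → C_1 sends each 2-simplex [p,q,r] to [q,r] − [p,r] + [p,q]. For instance
  ∂[1,3,5] = [3,5] − [1,5] + [1,3],
  ∂[1,2,4] = [2,4] − [1,4] + [1,2].
The resulting 10×10 matrix has rank 6, and its Smith normal form has invariant factors (1,1,1,1,1,1).

∂_3: C_3 → C_2 sends each 3-simplex σ to the alternating sum Σ_i (−1)^i (σ with its i-th vertex removed). For instance
  ∂[1,2,3,5] = [2,3,5] − [1,3,5] + [1,2,5] − [1,2,3],
  ∂[1,3,4,5] = [3,4,5] − [1,4,5] + [1,3,5] − [1,3,4].
This gives a 10×5 integer matrix of rank 4; reducing to Smith normal form yields diagonal entries (1,1,1,1).

Now H_k = ker ∂_k / im ∂_{k+1}, so:

  H_0: rank C_0 − rank ∂_1 = 5 − 4 = 1, and the invariant factors of ∂_1 are all 1, so H_0 = Z.
  H_1: rank ker ∂_1 − rank ∂_2 = (10 − 4) − 6 = 0, and the invariant factors of ∂_2 are all 1, so H_1 = 0.
  H_2: rank ker ∂_2 − rank ∂_3 = (10 − 6) − 4 = 0, and the invariant factors of ∂_3 are all 1, so H_2 = 0.
  H_3: rank ker ∂_3 − rank ∂_4 = (5 − 4) − 0 = 1, and there is no ∂_4, so H_3 = Z.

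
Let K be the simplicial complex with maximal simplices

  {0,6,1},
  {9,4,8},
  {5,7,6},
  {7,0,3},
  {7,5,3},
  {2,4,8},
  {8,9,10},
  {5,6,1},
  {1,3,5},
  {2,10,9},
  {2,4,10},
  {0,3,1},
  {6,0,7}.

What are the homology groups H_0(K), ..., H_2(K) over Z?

H_0 ≅ Z^2,  H_1 ≅ Z,  H_2 ≅ Z.

We work with the vertex ordering 0 < 1 < 2 < 3 < 4 < 5 < 6 < 7 < 8 < 9 < 10. The simplices of K, each written with vertices in increasing order, are:

  0-simplices (11): [0], [1], [2], [3], [4], [5], [6], [7], [8], [9], [10]
  1-simplices (22): [0,1], [0,3], [0,6], [0,7], [1,3], [1,5], [1,6], [2,4], [2,8], [2,9], [2,10], [3,5], [3,7], [4,8], [4,9], [4,10], [5,6], [5,7], [6,7], [8,9], [8,10], [9,10]
  2-simplices (13): [0,1,3], [0,1,6], [0,3,7], [0,6,7], [1,3,5], [1,5,6], [2,4,8], [2,4,10], [2,9,10], [3,5,7], [4,8,9], [5,6,7], [8,9,10]

Hence C_0 ≅ Z^11, C_1 ≅ Z^22, C_2 ≅ Z^13.

∂_1: C_1 → C_0 sends each edge [p,q] (with p < q) to q − p. For instance
  ∂[0,6] = [6] − [0].
This gives a 11×22 integer matrix of rank 9; reducing to Smith normal form yields diagonal entries (1,1,1,1,1,1,1,1,1).

Boundary ∂_2: C_2 → C_1 maps a triangle to the signed sum of its edges. For instance
  ∂[3,5,7] = [5,7] − [3,7] + [3,5],
  ∂[5,6,7] = [6,7] − [5,7] + [5,6].
The resulting 22×13 matrix has rank 12, and its Smith normal form has invariant factors (1,1,1,1,1,1,1,1,1,1,1,1).

From H_k ≅ ker(∂_k) / im(∂_{k+1}) we obtain:

  H_0: rank C_0 − rank ∂_1 = 11 − 9 = 2, and the invariant factors of ∂_1 are all 1, so H_0 = Z^2.
  H_1: rank ker ∂_1 − rank ∂_2 = (22 − 9) − 12 = 1, and the invariant factors of ∂_2 are all 1, so H_1 = Z.
  H_2: rank ker ∂_2 − rank ∂_3 = (13 − 12) − 0 = 1, and there is no ∂_3, so H_2 = Z.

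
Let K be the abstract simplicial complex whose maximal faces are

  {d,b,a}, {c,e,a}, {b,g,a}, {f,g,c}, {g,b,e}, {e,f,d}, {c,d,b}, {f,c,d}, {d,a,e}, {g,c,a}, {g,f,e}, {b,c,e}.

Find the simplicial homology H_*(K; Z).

H_0 = Z,  H_1 = Z/2Z,  H_2 = 0.

We work with the vertex ordering a < b < c < d < e < f < g. The simplices of K, each written with vertices in increasing order, are:

  0-simplices (7): a, b, c, d, e, f, g
  1-simplices (18): ab, ac, ad, ae, ag, bc, bd, be, bg, cd, ce, cf, cg, de, df, ef, eg, fg
  2-simplices (12): abd, abg, ace, acg, ade, bcd, bce, beg, cdf, cfg, def, efg

giving chain groups C_0 ≅ Z^7, C_1 ≅ Z^18, C_2 ≅ Z^12.

∂_1: C_1 → C_0 sends each edge [p,q] (with p < q) to q − p.
The resulting 7×18 matrix has rank 6, and its Smith normal form has invariant factors (1,1,1,1,1,1).

∂_2: C_2 → C_1 sends each 2-simplex [p,q,r] to [q,r] − [p,r] + [p,q]. For instance
  ∂abg = bg − ag + ab,
  ∂def = ef − df + de.
As a 18×12 matrix over Z this has rank 12, with invariant factors (1,1,1,1,1,1,1,1,1,1,1,2).

Reading off H_k = ker ∂_k / im ∂_{k+1}:

  H_0: rank C_0 − rank ∂_1 = 7 − 6 = 1, and the invariant factors of ∂_1 are all 1, so H_0 = Z.
  H_1: rank ker ∂_1 − rank ∂_2 = (18 − 6) − 12 = 0, and ∂_2 has invariant factor 2 > 1, so H_1 = Z/2Z.
  H_2: rank ker ∂_2 − rank ∂_3 = (12 − 12) − 0 = 0, and there is no ∂_3, so H_2 = 0.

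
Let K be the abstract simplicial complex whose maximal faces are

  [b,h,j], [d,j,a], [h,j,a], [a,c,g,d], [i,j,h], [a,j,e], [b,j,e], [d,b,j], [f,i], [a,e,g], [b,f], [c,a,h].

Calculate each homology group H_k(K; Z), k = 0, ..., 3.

H_0 = Z,  H_1 = Z,  H_2 = 0,  H_3 = 0.

We work with the vertex ordering a < b < c < d < e < f < g < h < i < j. The simplices of K, each written with vertices in increasing order, are:

  0-simplices (10): a, b, c, d, e, f, g, h, i, j
  1-simplices (22): ac, ad, ae, ag, ah, aj, bd, be, bf, bh, bj, cd, cg, ch, dg, dj, eg, ej, fi, hi, hj, ij
  2-simplices (13): acd, acg, ach, adg, adj, aeg, aej, ahj, bdj, bej, bhj, cdg, hij
  3-simplices (1): acdg

so the chain groups are C_0 ≅ Z^10, C_1 ≅ Z^22, C_2 ≅ Z^13, C_3 ≅ Z^1.

Boundary ∂_1: C_1 → C_0 maps an edge to its endpoints' difference, ∂[p,q] = q − p.
The 10×22 boundary matrix has rank 9 and Smith normal form diag(1,1,1,1,1,1,1,1,1).

Boundary ∂_2: C_2 → C_1 sends each 2-simplex [p,q,r] to [q,r] − [p,r] + [p,q]. For instance
  ∂bdj = dj − bj + bd,
  ∂acd = cd − ad + ac.
The 22×13 boundary matrix has rank 12 and Smith normal form diag(1,1,1,1,1,1,1,1,1,1,1,1).

The boundary map ∂_3: C_3 → C_2 sends each 3-simplex σ to the alternating sum Σ_i (−1)^i (σ with its i-th vertex removed). For instance
  ∂acdg = cdg − adg + acg − acd.
This gives a 13×1 integer matrix of rank 1; reducing to Smith normal form yields diagonal entries (1).

Computing H_k = (kernel of ∂_k) / (image of ∂_{k+1}):

  H_0: rank C_0 − rank ∂_1 = 10 − 9 = 1, and the invariant factors of ∂_1 are all 1, so H_0 = Z.
  H_1: rank ker ∂_1 − rank ∂_2 = (22 − 9) − 12 = 1, and the invariant factors of ∂_2 are all 1, so H_1 = Z.
  H_2: rank ker ∂_2 − rank ∂_3 = (13 − 12) − 1 = 0, and the invariant factors of ∂_3 are all 1, so H_2 = 0.
  H_3: rank ker ∂_3 − rank ∂_4 = (1 − 1) − 0 = 0, and there is no ∂_4, so H_3 = 0.

As a check, the Euler characteristic is 10 − 22 + 13 − 1 = 0, which agrees with 1 − 1 + 0 − 0 = 0.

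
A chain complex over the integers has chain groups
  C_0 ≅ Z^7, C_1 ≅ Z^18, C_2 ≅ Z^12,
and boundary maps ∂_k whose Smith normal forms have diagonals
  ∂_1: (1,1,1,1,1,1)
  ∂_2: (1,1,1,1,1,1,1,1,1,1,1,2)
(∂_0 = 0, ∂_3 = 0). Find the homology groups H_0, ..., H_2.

H_0 = Z,  H_1 = Z_2,  H_2 = 0.

H_0: b_0 = 7 − 0 − 6 = 1; torsion from ∂_1 factors > 1: none. So H_0 = Z.
H_1: b_1 = 18 − 6 − 12 = 0; torsion from ∂_2 factors > 1: [2]. So H_1 = Z_2.
H_2: b_2 = 12 − 12 − 0 = 0; torsion from ∂_3 factors > 1: none. So H_2 = 0.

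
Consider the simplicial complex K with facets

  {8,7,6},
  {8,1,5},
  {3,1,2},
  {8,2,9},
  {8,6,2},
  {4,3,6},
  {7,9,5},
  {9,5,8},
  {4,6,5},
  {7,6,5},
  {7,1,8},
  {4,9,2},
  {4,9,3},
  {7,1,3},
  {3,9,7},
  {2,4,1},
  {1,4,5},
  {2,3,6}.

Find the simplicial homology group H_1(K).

Order the vertices as 1 < 2 < 3 < 4 < 5 < 6 < 7 < 8 < 9. Listing each simplex with vertices in this order, K has dimension 2 with simplices:

  0-simplices (9): [1], [2], [3], [4], [5], [6], [7], [8], [9]
  1-simplices (27): (27 of them)
  2-simplices (18): [1,2,3], [1,2,4], [1,3,7], [1,4,5], [1,5,8], [1,7,8], [2,3,6], [2,4,9], [2,6,8], [2,8,9], [3,4,6], [3,4,9], [3,7,9], [4,5,6], [5,6,7], [5,7,9], [5,8,9], [6,7,8]

Hence C_0 ≅ Z^9, C_1 ≅ Z^27, C_2 ≅ Z^18.

The boundary map ∂_1: C_1 → C_0 maps an edge to its endpoints' difference, ∂[p,q] = q − p. For instance
  ∂[2,9] = [9] − [2].
The resulting 9×27 matrix has rank 8, and its Smith normal form has invariant factors (1,1,1,1,1,1,1,1).

Boundary ∂_2: C_2 → C_1 sends each 2-simplex [p,q,r] to [q,r] − [p,r] + [p,q]. For instance
  ∂[1,4,5] = [4,5] − [1,5] + [1,4],
  ∂[3,7,9] = [7,9] − [3,9] + [3,7].
As a 27×18 matrix over Z this has rank 18, with invariant factors (1,1,1,1,1,1,1,1,1,1,1,1,1,1,1,1,1,2).

Computing H_k = (kernel of ∂_k) / (image of ∂_{k+1}):

  H_1: rank ker ∂_1 − rank ∂_2 = (27 − 8) − 18 = 1, and ∂_2 has invariant factor 2 > 1, so H_1 = Z ⊕ Z/2Z.

H_1 ≅ Z ⊕ Z/2Z.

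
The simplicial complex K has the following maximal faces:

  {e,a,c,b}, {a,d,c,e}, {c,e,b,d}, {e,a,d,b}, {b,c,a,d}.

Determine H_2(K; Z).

H_2 ≅ 0.

We work with the vertex ordering a < b < c < d < e. The simplices of K, each written with vertices in increasing order, are:

  0-simplices (5): a, b, c, d, e
  1-simplices (10): ab, ac, ad, ae, bc, bd, be, cd, ce, de
  2-simplices (10): abc, abd, abe, acd, ace, ade, bcd, bce, bde, cde
  3-simplices (5): abcd, abce, abde, acde, bcde

giving chain groups C_0 ≅ Z^5, C_1 ≅ Z^10, C_2 ≅ Z^10, C_3 ≅ Z^5.

∂_1: C_1 → C_0 sends each edge [p,q] (with p < q) to q − p. For instance
  ∂cd = d − c.
The resulting 5×10 matrix has rank 4, and its Smith normal form has invariant factors (1,1,1,1).

∂_2: C_2 → C_1 sends each 2-simplex [p,q,r] to [q,r] − [p,r] + [p,q]. For instance
  ∂abe = be − ae + ab,
  ∂bcd = cd − bd + bc.
The 10×10 boundary matrix has rank 6 and Smith normal form diag(1,1,1,1,1,1).

Boundary ∂_3: C_3 → C_2 sends each 3-simplex σ to the alternating sum Σ_i (−1)^i (σ with its i-th vertex removed). For instance
  ∂acde = cde − ade + ace − acd,
  ∂abcd = bcd − acd + abd − abc.
As a 10×5 matrix over Z this has rank 4, with invariant factors (1,1,1,1).

Computing H_k = (kernel of ∂_k) / (image of ∂_{k+1}):

  H_2: rank ker ∂_2 − rank ∂_3 = (10 − 6) − 4 = 0, and the invariant factors of ∂_3 are all 1, so H_2 ≅ 0.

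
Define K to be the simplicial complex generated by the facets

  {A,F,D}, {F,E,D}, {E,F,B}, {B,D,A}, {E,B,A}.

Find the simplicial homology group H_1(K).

H_1 ≅ Z.

K has 5 vertices, 10 edges, 5 triangles.
rank ∂_1 = 4, rank ∂_2 = 5 ⇒ b_1 = 10 − 4 − 5 = 1; all invariant factors of ∂_2 are 1 so no torsion. So H_1 = Z.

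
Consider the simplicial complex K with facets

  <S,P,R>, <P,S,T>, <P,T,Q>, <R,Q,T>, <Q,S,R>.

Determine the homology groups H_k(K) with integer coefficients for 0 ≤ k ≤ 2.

Order the vertices as P < Q < R < S < T. Listing each simplex with vertices in this order, K has dimension 2 with simplices:

  0-simplices (5): P, Q, R, S, T
  1-simplices (10): PQ, PR, PS, PT, QR, QS, QT, RS, RT, ST
  2-simplices (5): PQT, PRS, PST, QRS, QRT

Hence C_0 ≅ Z^5, C_1 ≅ Z^10, C_2 ≅ Z^5.

Boundary ∂_1: C_1 → C_0 sends each edge [p,q] (with p < q) to q − p.
As a 5×10 matrix over Z this has rank 4, with invariant factors (1,1,1,1).

The boundary map ∂_2: C_2 → C_1 acts by ∂[p,q,r] = [q,r] − [p,r] + [p,q]. For instance
  ∂QRT = RT − QT + QR,
  ∂QRS = RS − QS + QR.
As a 10×5 matrix over Z this has rank 5, with invariant factors (1,1,1,1,1).

Now H_k = ker ∂_k / im ∂_{k+1}, so:

  H_0: rank C_0 − rank ∂_1 = 5 − 4 = 1, and the invariant factors of ∂_1 are all 1, so H_0 ≅ Z.
  H_1: rank ker ∂_1 − rank ∂_2 = (10 − 4) − 5 = 1, and the invariant factors of ∂_2 are all 1, so H_1 ≅ Z.
  H_2: rank ker ∂_2 − rank ∂_3 = (5 − 5) − 0 = 0, and there is no ∂_3, so H_2 ≅ 0.

As a check, the Euler characteristic is 5 − 10 + 5 = 0, which agrees with 1 − 1 + 0 = 0.

H_0 ≅ Z,  H_1 ≅ Z,  H_2 = 0.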